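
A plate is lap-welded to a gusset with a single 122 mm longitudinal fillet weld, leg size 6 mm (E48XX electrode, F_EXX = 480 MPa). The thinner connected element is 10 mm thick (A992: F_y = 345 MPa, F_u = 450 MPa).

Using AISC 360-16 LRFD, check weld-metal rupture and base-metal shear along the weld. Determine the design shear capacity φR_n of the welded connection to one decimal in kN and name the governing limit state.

Weld metal: throat = 0.707×6 = 4.242 mm, L = 122 mm. φR_n = 0.75 × 0.6 × 480 × 4.242 × 122 = 111.8 kN.
Base metal shear (10 mm plate): yield φR_n = 1.0×0.6×345×10×122 = 252.5 kN; rupture φR_n = 0.75×0.6×450×10×122 = 247.1 kN; take 247.1 kN (rupture).
Governing: min(111.8, 247.1) = 111.8 kN → weld metal.

111.8 kN (weld metal governs)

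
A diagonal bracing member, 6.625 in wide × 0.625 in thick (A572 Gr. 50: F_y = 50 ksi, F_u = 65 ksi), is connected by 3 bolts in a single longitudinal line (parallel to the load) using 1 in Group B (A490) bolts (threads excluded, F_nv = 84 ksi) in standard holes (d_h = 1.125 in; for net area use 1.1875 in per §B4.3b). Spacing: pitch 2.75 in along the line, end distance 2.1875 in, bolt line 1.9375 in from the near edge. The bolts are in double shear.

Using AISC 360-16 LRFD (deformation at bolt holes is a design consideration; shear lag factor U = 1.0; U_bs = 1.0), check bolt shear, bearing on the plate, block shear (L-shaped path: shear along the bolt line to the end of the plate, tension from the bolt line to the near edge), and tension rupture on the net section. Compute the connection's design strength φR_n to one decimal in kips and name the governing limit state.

127.2 kips (block shear governs)

Bolt shear: A_b = π(1)²/4 = 0.7854 in². φR_n = 0.75 × 84 × 0.7854 × 3 × 2 = 296.9 kips.
Bearing (0.625 in plate, F_u = 65 ksi): end bolts L_c = 2.1875 − 1.125/2 = 1.625, R_n = min(1.2×1.625×0.625×65, 2.4×1×0.625×65) = 79.219 kips/bolt; interior L_c = 2.75 − 1.125 = 1.625, R_n = 79.219 kips/bolt. φR_n = 0.75 × (1×79.219 + 2×79.219) = 178.2 kips.
Block shear: shear path 1×[2.1875+2×2.75] = 1×7.6875 in, A_gv = 4.8047, A_nv = 1×(7.6875 − 2.5×1.1875)×0.625 = 2.9492 in²; tension to near edge: (1.9375 − 0.5×1.1875)×0.625 = 0.83984 in². R_n = min(0.6×65×2.9492, 0.6×50×4.8047) + 1.0×65×0.83984 = min(115.02, 144.14) + 54.59 = 169.61 kips. φR_n = 0.75 × 169.61 = 127.2 kips.
Tension rupture (net): A_n = (6.625 − 1×1.1875)×0.625 = 3.3984 in² (U = 1.0, A_e = A_n). φR_n = 0.75 × 65 × 3.3984 = 165.7 kips.
Governing: min(296.9, 178.2, 127.2, 165.7) = 127.2 kips → block shear.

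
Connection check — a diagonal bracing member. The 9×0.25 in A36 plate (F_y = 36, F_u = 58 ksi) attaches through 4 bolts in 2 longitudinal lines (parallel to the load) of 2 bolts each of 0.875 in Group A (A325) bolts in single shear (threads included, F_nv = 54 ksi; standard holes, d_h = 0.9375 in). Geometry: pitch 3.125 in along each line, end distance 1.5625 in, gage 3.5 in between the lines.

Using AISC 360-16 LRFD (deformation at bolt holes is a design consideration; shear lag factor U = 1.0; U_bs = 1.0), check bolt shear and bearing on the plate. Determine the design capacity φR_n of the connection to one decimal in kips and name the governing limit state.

74.2 kips (bearing governs)

Bolt shear: A_b = π(0.875)²/4 = 0.60132 in². φR_n = 0.75 × 54 × 0.60132 × 4 × 1 = 97.4 kips.
Bearing (0.25 in plate, F_u = 58 ksi): end bolts L_c = 1.5625 − 0.9375/2 = 1.09375, R_n = min(1.2×1.09375×0.25×58, 2.4×0.875×0.25×58) = 19.031 kips/bolt; interior L_c = 3.125 − 0.9375 = 2.1875, R_n = 30.45 kips/bolt. φR_n = 0.75 × (2×19.031 + 2×30.45) = 74.2 kips.
Governing: min(97.4, 74.2) = 74.2 kips → bearing.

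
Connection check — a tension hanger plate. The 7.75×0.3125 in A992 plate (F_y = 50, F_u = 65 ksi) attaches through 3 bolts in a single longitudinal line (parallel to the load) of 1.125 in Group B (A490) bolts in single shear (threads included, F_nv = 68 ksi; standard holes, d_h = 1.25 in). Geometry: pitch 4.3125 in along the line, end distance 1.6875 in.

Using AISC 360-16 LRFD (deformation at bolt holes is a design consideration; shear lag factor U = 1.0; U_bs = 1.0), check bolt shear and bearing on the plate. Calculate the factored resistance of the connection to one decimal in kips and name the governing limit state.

Bolt shear: A_b = π(1.125)²/4 = 0.99402 in². φR_n = 0.75 × 68 × 0.99402 × 3 × 1 = 152.1 kips.
Bearing (0.3125 in plate, F_u = 65 ksi): end bolts L_c = 1.6875 − 1.25/2 = 1.0625, R_n = min(1.2×1.0625×0.3125×65, 2.4×1.125×0.3125×65) = 25.898 kips/bolt; interior L_c = 4.3125 − 1.25 = 3.0625, R_n = 54.844 kips/bolt. φR_n = 0.75 × (1×25.898 + 2×54.844) = 101.7 kips.
Governing: min(152.1, 101.7) = 101.7 kips → bearing.

101.7 kips (bearing governs)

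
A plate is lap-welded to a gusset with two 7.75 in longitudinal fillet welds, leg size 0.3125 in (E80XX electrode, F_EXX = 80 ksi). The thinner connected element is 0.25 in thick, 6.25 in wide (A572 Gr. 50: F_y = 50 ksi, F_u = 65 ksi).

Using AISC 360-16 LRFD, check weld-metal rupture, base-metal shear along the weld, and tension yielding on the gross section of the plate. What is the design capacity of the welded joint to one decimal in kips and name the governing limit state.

Weld metal: throat = 0.707×0.3125 = 0.22094 in, L = 2×7.75 = 15.5 in. φR_n = 0.75 × 0.6 × 80 × 0.22094 × 15.5 = 123.3 kips.
Base metal shear (0.25 in plate): yield φR_n = 1.0×0.6×50×0.25×15.5 = 116.3 kips; rupture φR_n = 0.75×0.6×65×0.25×15.5 = 113.3 kips; take 113.3 kips (rupture).
Tension yield (gross): A_g = 6.25×0.25 = 1.5625 in². φR_n = 0.90 × 50 × 1.5625 = 70.3 kips.
Governing: min(123.3, 113.3, 70.3) = 70.3 kips → gross-section yield.

70.3 kips (gross-section yield governs)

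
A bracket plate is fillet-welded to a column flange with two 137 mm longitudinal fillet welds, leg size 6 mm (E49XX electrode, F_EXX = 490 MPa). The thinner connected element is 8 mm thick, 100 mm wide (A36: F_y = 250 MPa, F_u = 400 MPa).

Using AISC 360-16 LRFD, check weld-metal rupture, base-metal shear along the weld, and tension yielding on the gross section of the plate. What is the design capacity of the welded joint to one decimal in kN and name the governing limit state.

Weld metal: throat = 0.707×6 = 4.242 mm, L = 2×137 = 274 mm. φR_n = 0.75 × 0.6 × 490 × 4.242 × 274 = 256.3 kN.
Base metal shear (8 mm plate): yield φR_n = 1.0×0.6×250×8×274 = 328.8 kN; rupture φR_n = 0.75×0.6×400×8×274 = 394.6 kN; take 328.8 kN (yield).
Tension yield (gross): A_g = 100×8 = 800 mm². φR_n = 0.90 × 250 × 800 = 180.0 kN.
Governing: min(256.3, 328.8, 180.0) = 180.0 kN → gross-section yield.

180.0 kN (gross-section yield governs)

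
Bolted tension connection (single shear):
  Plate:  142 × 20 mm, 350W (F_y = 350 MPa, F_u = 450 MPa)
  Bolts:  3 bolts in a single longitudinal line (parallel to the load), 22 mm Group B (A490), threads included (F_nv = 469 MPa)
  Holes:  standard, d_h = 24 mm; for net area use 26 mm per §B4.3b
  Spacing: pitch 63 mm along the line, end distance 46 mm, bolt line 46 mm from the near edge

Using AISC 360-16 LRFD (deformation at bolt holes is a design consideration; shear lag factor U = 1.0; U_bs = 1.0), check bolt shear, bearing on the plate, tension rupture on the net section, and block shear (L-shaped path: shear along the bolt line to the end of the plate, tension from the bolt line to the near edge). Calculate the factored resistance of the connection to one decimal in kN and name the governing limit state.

401.1 kN (bolt shear governs)

Bolt shear: A_b = π(22)²/4 = 380.13 mm². φR_n = 0.75 × 469 × 380.13 × 3 × 1 = 401.1 kN.
Bearing (20 mm plate, F_u = 450 MPa): end bolts L_c = 46 − 24/2 = 34, R_n = min(1.2×34×20×450, 2.4×22×20×450) = 367.2 kN/bolt; interior L_c = 63 − 24 = 39, R_n = 421.2 kN/bolt. φR_n = 0.75 × (1×367.2 + 2×421.2) = 907.2 kN.
Tension rupture (net): A_n = (142 − 1×26)×20 = 2320 mm² (U = 1.0, A_e = A_n). φR_n = 0.75 × 450 × 2320 = 783.0 kN.
Block shear: shear path 1×[46+2×63] = 1×172 mm, A_gv = 3440, A_nv = 1×(172 − 2.5×26)×20 = 2140 mm²; tension to near edge: (46 − 0.5×26)×20 = 660 mm². R_n = min(0.6×450×2140, 0.6×350×3440) + 1.0×450×660 = min(577.8, 722.4) + 297 = 874.8 kN. φR_n = 0.75 × 874.8 = 656.1 kN.
Governing: min(401.1, 907.2, 783.0, 656.1) = 401.1 kN → bolt shear.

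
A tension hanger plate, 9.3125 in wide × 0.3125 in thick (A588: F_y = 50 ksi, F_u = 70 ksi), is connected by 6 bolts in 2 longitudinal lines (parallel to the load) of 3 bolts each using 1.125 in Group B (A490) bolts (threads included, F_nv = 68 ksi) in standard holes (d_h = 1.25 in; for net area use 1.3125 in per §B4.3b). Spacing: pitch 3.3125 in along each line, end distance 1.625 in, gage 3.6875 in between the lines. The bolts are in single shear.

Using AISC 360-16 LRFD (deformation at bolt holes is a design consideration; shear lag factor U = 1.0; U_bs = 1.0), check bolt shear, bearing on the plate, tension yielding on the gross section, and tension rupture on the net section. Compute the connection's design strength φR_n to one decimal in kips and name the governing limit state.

Bolt shear: A_b = π(1.125)²/4 = 0.99402 in². φR_n = 0.75 × 68 × 0.99402 × 6 × 1 = 304.2 kips.
Bearing (0.3125 in plate, F_u = 70 ksi): end bolts L_c = 1.625 − 1.25/2 = 1, R_n = min(1.2×1×0.3125×70, 2.4×1.125×0.3125×70) = 26.25 kips/bolt; interior L_c = 3.3125 − 1.25 = 2.0625, R_n = 54.141 kips/bolt. φR_n = 0.75 × (2×26.25 + 4×54.141) = 201.8 kips.
Tension yield (gross): A_g = 9.3125×0.3125 = 2.9102 in². φR_n = 0.90 × 50 × 2.9102 = 131.0 kips.
Tension rupture (net): A_n = (9.3125 − 2×1.3125)×0.3125 = 2.0898 in² (U = 1.0, A_e = A_n). φR_n = 0.75 × 70 × 2.0898 = 109.7 kips.
Governing: min(304.2, 201.8, 131.0, 109.7) = 109.7 kips → net-section rupture.

109.7 kips (net-section rupture governs)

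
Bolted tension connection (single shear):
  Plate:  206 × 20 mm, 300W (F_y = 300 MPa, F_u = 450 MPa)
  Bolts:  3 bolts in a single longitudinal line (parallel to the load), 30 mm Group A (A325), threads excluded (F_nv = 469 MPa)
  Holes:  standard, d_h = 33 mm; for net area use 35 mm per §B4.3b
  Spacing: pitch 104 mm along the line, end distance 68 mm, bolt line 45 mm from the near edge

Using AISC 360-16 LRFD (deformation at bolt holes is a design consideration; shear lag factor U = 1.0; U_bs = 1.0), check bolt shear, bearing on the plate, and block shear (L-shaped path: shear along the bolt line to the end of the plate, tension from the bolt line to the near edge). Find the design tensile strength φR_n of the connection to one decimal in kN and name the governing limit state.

745.9 kN (bolt shear governs)

Bolt shear: A_b = π(30)²/4 = 706.86 mm². φR_n = 0.75 × 469 × 706.86 × 3 × 1 = 745.9 kN.
Bearing (20 mm plate, F_u = 450 MPa): end bolts L_c = 68 − 33/2 = 51.5, R_n = min(1.2×51.5×20×450, 2.4×30×20×450) = 556.2 kN/bolt; interior L_c = 104 − 33 = 71, R_n = 648 kN/bolt. φR_n = 0.75 × (1×556.2 + 2×648) = 1389.2 kN.
Block shear: shear path 1×[68+2×104] = 1×276 mm, A_gv = 5520, A_nv = 1×(276 − 2.5×35)×20 = 3770 mm²; tension to near edge: (45 − 0.5×35)×20 = 550 mm². R_n = min(0.6×450×3770, 0.6×300×5520) + 1.0×450×550 = min(1017.9, 993.6) + 247.5 = 1241.1 kN. φR_n = 0.75 × 1241.1 = 930.8 kN.
Governing: min(745.9, 1389.2, 930.8) = 745.9 kN → bolt shear.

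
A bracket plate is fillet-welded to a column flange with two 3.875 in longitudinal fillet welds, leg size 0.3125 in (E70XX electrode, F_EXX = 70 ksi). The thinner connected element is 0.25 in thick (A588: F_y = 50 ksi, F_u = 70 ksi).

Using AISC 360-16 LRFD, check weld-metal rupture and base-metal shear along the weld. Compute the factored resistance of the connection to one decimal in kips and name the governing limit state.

Weld metal: throat = 0.707×0.3125 = 0.22094 in, L = 2×3.875 = 7.75 in. φR_n = 0.75 × 0.6 × 70 × 0.22094 × 7.75 = 53.9 kips.
Base metal shear (0.25 in plate): yield φR_n = 1.0×0.6×50×0.25×7.75 = 58.1 kips; rupture φR_n = 0.75×0.6×70×0.25×7.75 = 61.0 kips; take 58.1 kips (yield).
Governing: min(53.9, 58.1) = 53.9 kips → weld metal.

53.9 kips (weld metal governs)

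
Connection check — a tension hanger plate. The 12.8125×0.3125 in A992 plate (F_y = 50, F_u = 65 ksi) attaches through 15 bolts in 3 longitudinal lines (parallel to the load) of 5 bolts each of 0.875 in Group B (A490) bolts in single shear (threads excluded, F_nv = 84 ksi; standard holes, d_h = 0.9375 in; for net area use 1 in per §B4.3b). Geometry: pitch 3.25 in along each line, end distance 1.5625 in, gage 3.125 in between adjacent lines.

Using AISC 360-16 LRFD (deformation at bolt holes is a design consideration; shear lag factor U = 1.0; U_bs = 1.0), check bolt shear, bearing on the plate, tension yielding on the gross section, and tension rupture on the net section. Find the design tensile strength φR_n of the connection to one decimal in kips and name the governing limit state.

Bolt shear: A_b = π(0.875)²/4 = 0.60132 in². φR_n = 0.75 × 84 × 0.60132 × 15 × 1 = 568.2 kips.
Bearing (0.3125 in plate, F_u = 65 ksi): end bolts L_c = 1.5625 − 0.9375/2 = 1.09375, R_n = min(1.2×1.09375×0.3125×65, 2.4×0.875×0.3125×65) = 26.66 kips/bolt; interior L_c = 3.25 − 0.9375 = 2.3125, R_n = 42.656 kips/bolt. φR_n = 0.75 × (3×26.66 + 12×42.656) = 443.9 kips.
Tension yield (gross): A_g = 12.8125×0.3125 = 4.0039 in². φR_n = 0.90 × 50 × 4.0039 = 180.2 kips.
Tension rupture (net): A_n = (12.8125 − 3×1)×0.3125 = 3.0664 in² (U = 1.0, A_e = A_n). φR_n = 0.75 × 65 × 3.0664 = 149.5 kips.
Governing: min(568.2, 443.9, 180.2, 149.5) = 149.5 kips → net-section rupture.

149.5 kips (net-section rupture governs)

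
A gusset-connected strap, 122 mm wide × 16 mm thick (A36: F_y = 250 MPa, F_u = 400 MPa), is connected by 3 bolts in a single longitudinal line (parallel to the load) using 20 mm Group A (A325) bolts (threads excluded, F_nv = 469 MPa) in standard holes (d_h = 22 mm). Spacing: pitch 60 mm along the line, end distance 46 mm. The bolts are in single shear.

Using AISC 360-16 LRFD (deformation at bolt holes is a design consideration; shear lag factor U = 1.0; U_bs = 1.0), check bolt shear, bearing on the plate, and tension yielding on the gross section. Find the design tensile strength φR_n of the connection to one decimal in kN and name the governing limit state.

331.5 kN (bolt shear governs)

Bolt shear: A_b = π(20)²/4 = 314.16 mm². φR_n = 0.75 × 469 × 314.16 × 3 × 1 = 331.5 kN.
Bearing (16 mm plate, F_u = 400 MPa): end bolts L_c = 46 − 22/2 = 35, R_n = min(1.2×35×16×400, 2.4×20×16×400) = 268.8 kN/bolt; interior L_c = 60 − 22 = 38, R_n = 291.84 kN/bolt. φR_n = 0.75 × (1×268.8 + 2×291.84) = 639.4 kN.
Tension yield (gross): A_g = 122×16 = 1952 mm². φR_n = 0.90 × 250 × 1952 = 439.2 kN.
Governing: min(331.5, 639.4, 439.2) = 331.5 kN → bolt shear.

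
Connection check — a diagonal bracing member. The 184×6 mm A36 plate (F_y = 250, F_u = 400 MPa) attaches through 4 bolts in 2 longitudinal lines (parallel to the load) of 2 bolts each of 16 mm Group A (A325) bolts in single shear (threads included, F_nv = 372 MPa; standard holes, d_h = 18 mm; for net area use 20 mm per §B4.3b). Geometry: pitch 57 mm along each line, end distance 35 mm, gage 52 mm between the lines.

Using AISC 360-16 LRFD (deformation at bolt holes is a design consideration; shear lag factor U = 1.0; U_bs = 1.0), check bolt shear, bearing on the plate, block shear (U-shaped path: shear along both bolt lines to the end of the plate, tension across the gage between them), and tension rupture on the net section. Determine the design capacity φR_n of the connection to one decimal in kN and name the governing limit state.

Bolt shear: A_b = π(16)²/4 = 201.06 mm². φR_n = 0.75 × 372 × 201.06 × 4 × 1 = 224.4 kN.
Bearing (6 mm plate, F_u = 400 MPa): end bolts L_c = 35 − 18/2 = 26, R_n = min(1.2×26×6×400, 2.4×16×6×400) = 74.88 kN/bolt; interior L_c = 57 − 18 = 39, R_n = 92.16 kN/bolt. φR_n = 0.75 × (2×74.88 + 2×92.16) = 250.6 kN.
Block shear: shear path 2×[35+1×57] = 2×92 mm, A_gv = 1104, A_nv = 2×(92 − 1.5×20)×6 = 744 mm²; tension across gage: (52 − 1×20)×6 = 192 mm². R_n = min(0.6×400×744, 0.6×250×1104) + 1.0×400×192 = min(178.56, 165.6) + 76.8 = 242.4 kN. φR_n = 0.75 × 242.4 = 181.8 kN.
Tension rupture (net): A_n = (184 − 2×20)×6 = 864 mm² (U = 1.0, A_e = A_n). φR_n = 0.75 × 400 × 864 = 259.2 kN.
Governing: min(224.4, 250.6, 181.8, 259.2) = 181.8 kN → block shear.

181.8 kN (block shear governs)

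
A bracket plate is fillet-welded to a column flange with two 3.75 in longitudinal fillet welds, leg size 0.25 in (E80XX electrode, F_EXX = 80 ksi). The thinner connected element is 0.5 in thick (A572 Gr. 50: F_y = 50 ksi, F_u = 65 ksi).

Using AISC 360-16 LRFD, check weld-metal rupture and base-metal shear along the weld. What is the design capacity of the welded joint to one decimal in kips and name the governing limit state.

Weld metal: throat = 0.707×0.25 = 0.17675 in, L = 2×3.75 = 7.5 in. φR_n = 0.75 × 0.6 × 80 × 0.17675 × 7.5 = 47.7 kips.
Base metal shear (0.5 in plate): yield φR_n = 1.0×0.6×50×0.5×7.5 = 112.5 kips; rupture φR_n = 0.75×0.6×65×0.5×7.5 = 109.7 kips; take 109.7 kips (rupture).
Governing: min(47.7, 109.7) = 47.7 kips → weld metal.

47.7 kips (weld metal governs)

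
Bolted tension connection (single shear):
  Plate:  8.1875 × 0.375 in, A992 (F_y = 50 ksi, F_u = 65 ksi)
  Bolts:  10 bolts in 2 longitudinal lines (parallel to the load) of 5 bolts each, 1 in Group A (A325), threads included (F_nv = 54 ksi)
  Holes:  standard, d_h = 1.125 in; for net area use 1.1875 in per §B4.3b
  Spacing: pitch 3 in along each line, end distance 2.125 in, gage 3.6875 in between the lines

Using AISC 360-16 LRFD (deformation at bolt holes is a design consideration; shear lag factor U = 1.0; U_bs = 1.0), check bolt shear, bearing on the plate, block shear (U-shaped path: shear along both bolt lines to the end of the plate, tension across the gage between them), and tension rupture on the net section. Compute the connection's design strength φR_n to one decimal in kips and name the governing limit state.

Bolt shear: A_b = π(1)²/4 = 0.7854 in². φR_n = 0.75 × 54 × 0.7854 × 10 × 1 = 318.1 kips.
Bearing (0.375 in plate, F_u = 65 ksi): end bolts L_c = 2.125 − 1.125/2 = 1.5625, R_n = min(1.2×1.5625×0.375×65, 2.4×1×0.375×65) = 45.703 kips/bolt; interior L_c = 3 − 1.125 = 1.875, R_n = 54.844 kips/bolt. φR_n = 0.75 × (2×45.703 + 8×54.844) = 397.6 kips.
Block shear: shear path 2×[2.125+4×3] = 2×14.125 in, A_gv = 10.594, A_nv = 2×(14.125 − 4.5×1.1875)×0.375 = 6.5859 in²; tension across gage: (3.6875 − 1×1.1875)×0.375 = 0.9375 in². R_n = min(0.6×65×6.5859, 0.6×50×10.594) + 1.0×65×0.9375 = min(256.85, 317.82) + 60.938 = 317.79 kips. φR_n = 0.75 × 317.79 = 238.3 kips.
Tension rupture (net): A_n = (8.1875 − 2×1.1875)×0.375 = 2.1797 in² (U = 1.0, A_e = A_n). φR_n = 0.75 × 65 × 2.1797 = 106.3 kips.
Governing: min(318.1, 397.6, 238.3, 106.3) = 106.3 kips → net-section rupture.

106.3 kips (net-section rupture governs)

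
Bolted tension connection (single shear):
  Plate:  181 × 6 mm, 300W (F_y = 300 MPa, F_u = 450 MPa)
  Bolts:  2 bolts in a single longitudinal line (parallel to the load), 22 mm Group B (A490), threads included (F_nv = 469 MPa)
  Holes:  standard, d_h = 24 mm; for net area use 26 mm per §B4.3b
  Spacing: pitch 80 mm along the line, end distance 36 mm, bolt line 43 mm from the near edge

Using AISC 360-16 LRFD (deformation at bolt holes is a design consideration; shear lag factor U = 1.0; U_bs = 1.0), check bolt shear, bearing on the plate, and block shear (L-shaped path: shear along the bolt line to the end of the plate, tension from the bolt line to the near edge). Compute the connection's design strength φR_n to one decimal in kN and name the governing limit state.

Bolt shear: A_b = π(22)²/4 = 380.13 mm². φR_n = 0.75 × 469 × 380.13 × 2 × 1 = 267.4 kN.
Bearing (6 mm plate, F_u = 450 MPa): end bolts L_c = 36 − 24/2 = 24, R_n = min(1.2×24×6×450, 2.4×22×6×450) = 77.76 kN/bolt; interior L_c = 80 − 24 = 56, R_n = 142.56 kN/bolt. φR_n = 0.75 × (1×77.76 + 1×142.56) = 165.2 kN.
Block shear: shear path 1×[36+1×80] = 1×116 mm, A_gv = 696, A_nv = 1×(116 − 1.5×26)×6 = 462 mm²; tension to near edge: (43 − 0.5×26)×6 = 180 mm². R_n = min(0.6×450×462, 0.6×300×696) + 1.0×450×180 = min(124.74, 125.28) + 81 = 205.74 kN. φR_n = 0.75 × 205.74 = 154.3 kN.
Governing: min(267.4, 165.2, 154.3) = 154.3 kN → block shear.

154.3 kN (block shear governs)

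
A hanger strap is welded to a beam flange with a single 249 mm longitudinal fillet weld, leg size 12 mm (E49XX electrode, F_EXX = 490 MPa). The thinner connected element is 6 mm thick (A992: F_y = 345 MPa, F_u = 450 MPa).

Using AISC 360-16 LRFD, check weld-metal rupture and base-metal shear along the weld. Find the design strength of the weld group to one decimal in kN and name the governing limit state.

Weld metal: throat = 0.707×12 = 8.484 mm, L = 249 mm. φR_n = 0.75 × 0.6 × 490 × 8.484 × 249 = 465.8 kN.
Base metal shear (6 mm plate): yield φR_n = 1.0×0.6×345×6×249 = 309.3 kN; rupture φR_n = 0.75×0.6×450×6×249 = 302.5 kN; take 302.5 kN (rupture).
Governing: min(465.8, 302.5) = 302.5 kN → base-metal shear.

302.5 kN (base-metal shear governs)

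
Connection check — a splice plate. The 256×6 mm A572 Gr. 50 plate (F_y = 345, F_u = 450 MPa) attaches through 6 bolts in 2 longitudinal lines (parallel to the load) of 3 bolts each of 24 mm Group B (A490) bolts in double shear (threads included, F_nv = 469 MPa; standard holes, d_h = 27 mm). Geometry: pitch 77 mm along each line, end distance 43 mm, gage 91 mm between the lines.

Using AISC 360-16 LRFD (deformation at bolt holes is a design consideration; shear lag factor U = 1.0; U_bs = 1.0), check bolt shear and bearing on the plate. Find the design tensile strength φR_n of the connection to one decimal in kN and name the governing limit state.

Bolt shear: A_b = π(24)²/4 = 452.39 mm². φR_n = 0.75 × 469 × 452.39 × 6 × 2 = 1909.5 kN.
Bearing (6 mm plate, F_u = 450 MPa): end bolts L_c = 43 − 27/2 = 29.5, R_n = min(1.2×29.5×6×450, 2.4×24×6×450) = 95.58 kN/bolt; interior L_c = 77 − 27 = 50, R_n = 155.52 kN/bolt. φR_n = 0.75 × (2×95.58 + 4×155.52) = 609.9 kN.
Governing: min(1909.5, 609.9) = 609.9 kN → bearing.

609.9 kN (bearing governs)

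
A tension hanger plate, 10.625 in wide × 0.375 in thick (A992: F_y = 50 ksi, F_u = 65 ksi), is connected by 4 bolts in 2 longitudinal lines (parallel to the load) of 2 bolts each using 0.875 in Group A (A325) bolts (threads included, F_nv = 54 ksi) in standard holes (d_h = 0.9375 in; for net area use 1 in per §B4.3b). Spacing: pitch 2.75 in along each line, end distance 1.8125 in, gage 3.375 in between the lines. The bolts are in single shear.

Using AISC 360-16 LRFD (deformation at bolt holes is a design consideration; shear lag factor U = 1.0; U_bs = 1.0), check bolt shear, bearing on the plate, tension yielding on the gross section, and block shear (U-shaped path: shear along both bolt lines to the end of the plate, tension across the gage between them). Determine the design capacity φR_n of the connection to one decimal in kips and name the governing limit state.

Bolt shear: A_b = π(0.875)²/4 = 0.60132 in². φR_n = 0.75 × 54 × 0.60132 × 4 × 1 = 97.4 kips.
Bearing (0.375 in plate, F_u = 65 ksi): end bolts L_c = 1.8125 − 0.9375/2 = 1.34375, R_n = min(1.2×1.34375×0.375×65, 2.4×0.875×0.375×65) = 39.305 kips/bolt; interior L_c = 2.75 − 0.9375 = 1.8125, R_n = 51.188 kips/bolt. φR_n = 0.75 × (2×39.305 + 2×51.188) = 135.7 kips.
Tension yield (gross): A_g = 10.625×0.375 = 3.9844 in². φR_n = 0.90 × 50 × 3.9844 = 179.3 kips.
Block shear: shear path 2×[1.8125+1×2.75] = 2×4.5625 in, A_gv = 3.4219, A_nv = 2×(4.5625 − 1.5×1)×0.375 = 2.2969 in²; tension across gage: (3.375 − 1×1)×0.375 = 0.89063 in². R_n = min(0.6×65×2.2969, 0.6×50×3.4219) + 1.0×65×0.89063 = min(89.579, 102.66) + 57.891 = 147.47 kips. φR_n = 0.75 × 147.47 = 110.6 kips.
Governing: min(97.4, 135.7, 179.3, 110.6) = 97.4 kips → bolt shear.

97.4 kips (bolt shear governs)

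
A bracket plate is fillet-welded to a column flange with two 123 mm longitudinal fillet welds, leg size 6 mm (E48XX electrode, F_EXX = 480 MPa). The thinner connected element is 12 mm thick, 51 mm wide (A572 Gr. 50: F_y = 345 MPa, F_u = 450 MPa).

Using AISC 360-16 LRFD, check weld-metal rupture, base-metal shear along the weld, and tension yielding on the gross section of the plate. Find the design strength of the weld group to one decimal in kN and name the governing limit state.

Weld metal: throat = 0.707×6 = 4.242 mm, L = 2×123 = 246 mm. φR_n = 0.75 × 0.6 × 480 × 4.242 × 246 = 225.4 kN.
Base metal shear (12 mm plate): yield φR_n = 1.0×0.6×345×12×246 = 611.1 kN; rupture φR_n = 0.75×0.6×450×12×246 = 597.8 kN; take 597.8 kN (rupture).
Tension yield (gross): A_g = 51×12 = 612 mm². φR_n = 0.90 × 345 × 612 = 190.0 kN.
Governing: min(225.4, 597.8, 190.0) = 190.0 kN → gross-section yield.

190.0 kN (gross-section yield governs)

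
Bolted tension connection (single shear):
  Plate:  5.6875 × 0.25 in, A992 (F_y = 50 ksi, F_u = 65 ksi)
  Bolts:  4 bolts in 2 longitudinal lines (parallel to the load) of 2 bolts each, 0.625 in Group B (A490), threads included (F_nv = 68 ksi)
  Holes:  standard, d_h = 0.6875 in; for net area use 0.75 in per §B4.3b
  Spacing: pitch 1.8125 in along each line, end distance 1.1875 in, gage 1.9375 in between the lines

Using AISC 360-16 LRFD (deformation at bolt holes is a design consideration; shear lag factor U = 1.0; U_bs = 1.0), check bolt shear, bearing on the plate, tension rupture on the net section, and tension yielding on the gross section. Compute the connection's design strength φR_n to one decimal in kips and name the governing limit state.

51.0 kips (net-section rupture governs)

Bolt shear: A_b = π(0.625)²/4 = 0.3068 in². φR_n = 0.75 × 68 × 0.3068 × 4 × 1 = 62.6 kips.
Bearing (0.25 in plate, F_u = 65 ksi): end bolts L_c = 1.1875 − 0.6875/2 = 0.84375, R_n = min(1.2×0.84375×0.25×65, 2.4×0.625×0.25×65) = 16.453 kips/bolt; interior L_c = 1.8125 − 0.6875 = 1.125, R_n = 21.938 kips/bolt. φR_n = 0.75 × (2×16.453 + 2×21.938) = 57.6 kips.
Tension rupture (net): A_n = (5.6875 − 2×0.75)×0.25 = 1.0469 in² (U = 1.0, A_e = A_n). φR_n = 0.75 × 65 × 1.0469 = 51.0 kips.
Tension yield (gross): A_g = 5.6875×0.25 = 1.4219 in². φR_n = 0.90 × 50 × 1.4219 = 64.0 kips.
Governing: min(62.6, 57.6, 51.0, 64.0) = 51.0 kips → net-section rupture.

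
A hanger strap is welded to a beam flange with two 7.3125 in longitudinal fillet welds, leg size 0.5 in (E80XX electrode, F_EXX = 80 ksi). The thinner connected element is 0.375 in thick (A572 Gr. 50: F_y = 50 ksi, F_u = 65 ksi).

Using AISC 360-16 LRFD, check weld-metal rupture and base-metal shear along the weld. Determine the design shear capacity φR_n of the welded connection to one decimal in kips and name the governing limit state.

Weld metal: throat = 0.707×0.5 = 0.3535 in, L = 2×7.3125 = 14.625 in. φR_n = 0.75 × 0.6 × 80 × 0.3535 × 14.625 = 186.1 kips.
Base metal shear (0.375 in plate): yield φR_n = 1.0×0.6×50×0.375×14.625 = 164.5 kips; rupture φR_n = 0.75×0.6×65×0.375×14.625 = 160.4 kips; take 160.4 kips (rupture).
Governing: min(186.1, 160.4) = 160.4 kips → base-metal shear.

160.4 kips (base-metal shear governs)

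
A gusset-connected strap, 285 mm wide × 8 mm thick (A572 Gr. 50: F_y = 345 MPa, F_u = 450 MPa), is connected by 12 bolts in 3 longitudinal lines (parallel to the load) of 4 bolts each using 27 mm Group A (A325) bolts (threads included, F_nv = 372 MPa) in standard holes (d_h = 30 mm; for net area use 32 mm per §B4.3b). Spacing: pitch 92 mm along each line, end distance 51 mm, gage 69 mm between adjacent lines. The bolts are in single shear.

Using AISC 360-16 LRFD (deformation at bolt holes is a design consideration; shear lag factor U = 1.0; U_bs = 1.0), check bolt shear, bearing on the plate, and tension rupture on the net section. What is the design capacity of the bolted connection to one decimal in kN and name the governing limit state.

Bolt shear: A_b = π(27)²/4 = 572.56 mm². φR_n = 0.75 × 372 × 572.56 × 12 × 1 = 1916.9 kN.
Bearing (8 mm plate, F_u = 450 MPa): end bolts L_c = 51 − 30/2 = 36, R_n = min(1.2×36×8×450, 2.4×27×8×450) = 155.52 kN/bolt; interior L_c = 92 − 30 = 62, R_n = 233.28 kN/bolt. φR_n = 0.75 × (3×155.52 + 9×233.28) = 1924.6 kN.
Tension rupture (net): A_n = (285 − 3×32)×8 = 1512 mm² (U = 1.0, A_e = A_n). φR_n = 0.75 × 450 × 1512 = 510.3 kN.
Governing: min(1916.9, 1924.6, 510.3) = 510.3 kN → net-section rupture.

510.3 kN (net-section rupture governs)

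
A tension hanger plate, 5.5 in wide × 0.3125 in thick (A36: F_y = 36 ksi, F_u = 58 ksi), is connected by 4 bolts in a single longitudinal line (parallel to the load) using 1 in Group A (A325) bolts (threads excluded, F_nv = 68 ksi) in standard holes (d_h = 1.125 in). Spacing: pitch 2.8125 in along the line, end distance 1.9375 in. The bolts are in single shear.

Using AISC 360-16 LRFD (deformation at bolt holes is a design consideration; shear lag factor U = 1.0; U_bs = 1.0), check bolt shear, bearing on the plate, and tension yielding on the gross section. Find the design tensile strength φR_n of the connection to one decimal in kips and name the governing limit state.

Bolt shear: A_b = π(1)²/4 = 0.7854 in². φR_n = 0.75 × 68 × 0.7854 × 4 × 1 = 160.2 kips.
Bearing (0.3125 in plate, F_u = 58 ksi): end bolts L_c = 1.9375 − 1.125/2 = 1.375, R_n = min(1.2×1.375×0.3125×58, 2.4×1×0.3125×58) = 29.906 kips/bolt; interior L_c = 2.8125 − 1.125 = 1.6875, R_n = 36.703 kips/bolt. φR_n = 0.75 × (1×29.906 + 3×36.703) = 105.0 kips.
Tension yield (gross): A_g = 5.5×0.3125 = 1.7188 in². φR_n = 0.90 × 36 × 1.7188 = 55.7 kips.
Governing: min(160.2, 105.0, 55.7) = 55.7 kips → gross-section yield.

55.7 kips (gross-section yield governs)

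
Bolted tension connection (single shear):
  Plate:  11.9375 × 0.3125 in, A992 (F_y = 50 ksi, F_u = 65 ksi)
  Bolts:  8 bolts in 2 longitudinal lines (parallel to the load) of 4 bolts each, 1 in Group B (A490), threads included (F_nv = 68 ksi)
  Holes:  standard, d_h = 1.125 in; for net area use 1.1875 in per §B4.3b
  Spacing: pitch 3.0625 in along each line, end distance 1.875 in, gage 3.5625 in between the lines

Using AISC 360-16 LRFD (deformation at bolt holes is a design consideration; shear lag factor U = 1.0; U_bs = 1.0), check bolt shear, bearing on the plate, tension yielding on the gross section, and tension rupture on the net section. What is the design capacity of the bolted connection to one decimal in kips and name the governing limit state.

Bolt shear: A_b = π(1)²/4 = 0.7854 in². φR_n = 0.75 × 68 × 0.7854 × 8 × 1 = 320.4 kips.
Bearing (0.3125 in plate, F_u = 65 ksi): end bolts L_c = 1.875 − 1.125/2 = 1.3125, R_n = min(1.2×1.3125×0.3125×65, 2.4×1×0.3125×65) = 31.992 kips/bolt; interior L_c = 3.0625 − 1.125 = 1.9375, R_n = 47.227 kips/bolt. φR_n = 0.75 × (2×31.992 + 6×47.227) = 260.5 kips.
Tension yield (gross): A_g = 11.9375×0.3125 = 3.7305 in². φR_n = 0.90 × 50 × 3.7305 = 167.9 kips.
Tension rupture (net): A_n = (11.9375 − 2×1.1875)×0.3125 = 2.9883 in² (U = 1.0, A_e = A_n). φR_n = 0.75 × 65 × 2.9883 = 145.7 kips.
Governing: min(320.4, 260.5, 167.9, 145.7) = 145.7 kips → net-section rupture.

145.7 kips (net-section rupture governs)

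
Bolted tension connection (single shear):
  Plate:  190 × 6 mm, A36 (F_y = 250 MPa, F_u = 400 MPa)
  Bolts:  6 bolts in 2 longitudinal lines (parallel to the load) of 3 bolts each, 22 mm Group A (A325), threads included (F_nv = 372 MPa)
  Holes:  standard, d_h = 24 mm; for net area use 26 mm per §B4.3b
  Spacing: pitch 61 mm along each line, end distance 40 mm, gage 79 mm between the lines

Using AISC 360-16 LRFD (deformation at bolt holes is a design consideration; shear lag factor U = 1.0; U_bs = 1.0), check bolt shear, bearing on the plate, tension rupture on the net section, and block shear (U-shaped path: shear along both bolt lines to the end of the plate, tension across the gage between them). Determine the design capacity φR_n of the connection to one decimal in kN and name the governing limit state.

Bolt shear: A_b = π(22)²/4 = 380.13 mm². φR_n = 0.75 × 372 × 380.13 × 6 × 1 = 636.3 kN.
Bearing (6 mm plate, F_u = 400 MPa): end bolts L_c = 40 − 24/2 = 28, R_n = min(1.2×28×6×400, 2.4×22×6×400) = 80.64 kN/bolt; interior L_c = 61 − 24 = 37, R_n = 106.56 kN/bolt. φR_n = 0.75 × (2×80.64 + 4×106.56) = 440.6 kN.
Tension rupture (net): A_n = (190 − 2×26)×6 = 828 mm² (U = 1.0, A_e = A_n). φR_n = 0.75 × 400 × 828 = 248.4 kN.
Block shear: shear path 2×[40+2×61] = 2×162 mm, A_gv = 1944, A_nv = 2×(162 − 2.5×26)×6 = 1164 mm²; tension across gage: (79 − 1×26)×6 = 318 mm². R_n = min(0.6×400×1164, 0.6×250×1944) + 1.0×400×318 = min(279.36, 291.6) + 127.2 = 406.56 kN. φR_n = 0.75 × 406.56 = 304.9 kN.
Governing: min(636.3, 440.6, 248.4, 304.9) = 248.4 kN → net-section rupture.

248.4 kN (net-section rupture governs)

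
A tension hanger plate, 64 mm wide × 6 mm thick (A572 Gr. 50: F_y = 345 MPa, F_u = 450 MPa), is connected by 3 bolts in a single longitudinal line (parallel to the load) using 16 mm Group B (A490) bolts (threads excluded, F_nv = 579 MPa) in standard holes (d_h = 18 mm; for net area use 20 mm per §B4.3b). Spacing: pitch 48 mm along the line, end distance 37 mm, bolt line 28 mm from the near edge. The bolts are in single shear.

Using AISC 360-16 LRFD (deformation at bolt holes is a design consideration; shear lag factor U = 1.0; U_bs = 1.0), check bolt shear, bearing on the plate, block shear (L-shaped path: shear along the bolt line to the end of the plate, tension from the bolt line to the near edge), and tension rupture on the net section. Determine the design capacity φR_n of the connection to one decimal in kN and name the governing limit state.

89.1 kN (net-section rupture governs)

Bolt shear: A_b = π(16)²/4 = 201.06 mm². φR_n = 0.75 × 579 × 201.06 × 3 × 1 = 261.9 kN.
Bearing (6 mm plate, F_u = 450 MPa): end bolts L_c = 37 − 18/2 = 28, R_n = min(1.2×28×6×450, 2.4×16×6×450) = 90.72 kN/bolt; interior L_c = 48 − 18 = 30, R_n = 97.2 kN/bolt. φR_n = 0.75 × (1×90.72 + 2×97.2) = 213.8 kN.
Block shear: shear path 1×[37+2×48] = 1×133 mm, A_gv = 798, A_nv = 1×(133 − 2.5×20)×6 = 498 mm²; tension to near edge: (28 − 0.5×20)×6 = 108 mm². R_n = min(0.6×450×498, 0.6×345×798) + 1.0×450×108 = min(134.46, 165.19) + 48.6 = 183.06 kN. φR_n = 0.75 × 183.06 = 137.3 kN.
Tension rupture (net): A_n = (64 − 1×20)×6 = 264 mm² (U = 1.0, A_e = A_n). φR_n = 0.75 × 450 × 264 = 89.1 kN.
Governing: min(261.9, 213.8, 137.3, 89.1) = 89.1 kN → net-section rupture.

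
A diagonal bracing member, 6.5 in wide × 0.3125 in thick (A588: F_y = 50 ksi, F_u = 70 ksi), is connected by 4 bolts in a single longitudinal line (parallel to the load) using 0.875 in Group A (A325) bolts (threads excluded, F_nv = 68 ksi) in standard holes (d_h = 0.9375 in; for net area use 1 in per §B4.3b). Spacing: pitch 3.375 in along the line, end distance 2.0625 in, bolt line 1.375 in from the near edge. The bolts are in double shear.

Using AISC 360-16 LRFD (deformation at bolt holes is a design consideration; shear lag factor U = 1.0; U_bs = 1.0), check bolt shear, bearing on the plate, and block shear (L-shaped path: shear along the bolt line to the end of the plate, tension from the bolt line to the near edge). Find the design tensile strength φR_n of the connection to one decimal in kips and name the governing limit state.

99.9 kips (block shear governs)

Bolt shear: A_b = π(0.875)²/4 = 0.60132 in². φR_n = 0.75 × 68 × 0.60132 × 4 × 2 = 245.3 kips.
Bearing (0.3125 in plate, F_u = 70 ksi): end bolts L_c = 2.0625 − 0.9375/2 = 1.59375, R_n = min(1.2×1.59375×0.3125×70, 2.4×0.875×0.3125×70) = 41.836 kips/bolt; interior L_c = 3.375 − 0.9375 = 2.4375, R_n = 45.938 kips/bolt. φR_n = 0.75 × (1×41.836 + 3×45.938) = 134.7 kips.
Block shear: shear path 1×[2.0625+3×3.375] = 1×12.1875 in, A_gv = 3.8086, A_nv = 1×(12.1875 − 3.5×1)×0.3125 = 2.7148 in²; tension to near edge: (1.375 − 0.5×1)×0.3125 = 0.27344 in². R_n = min(0.6×70×2.7148, 0.6×50×3.8086) + 1.0×70×0.27344 = min(114.02, 114.26) + 19.141 = 133.16 kips. φR_n = 0.75 × 133.16 = 99.9 kips.
Governing: min(245.3, 134.7, 99.9) = 99.9 kips → block shear.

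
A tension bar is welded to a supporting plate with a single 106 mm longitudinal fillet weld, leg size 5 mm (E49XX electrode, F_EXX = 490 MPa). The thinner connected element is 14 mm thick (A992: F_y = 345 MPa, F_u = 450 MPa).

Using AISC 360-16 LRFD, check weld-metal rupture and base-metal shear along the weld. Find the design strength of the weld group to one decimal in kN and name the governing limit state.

Weld metal: throat = 0.707×5 = 3.535 mm, L = 106 mm. φR_n = 0.75 × 0.6 × 490 × 3.535 × 106 = 82.6 kN.
Base metal shear (14 mm plate): yield φR_n = 1.0×0.6×345×14×106 = 307.2 kN; rupture φR_n = 0.75×0.6×450×14×106 = 300.5 kN; take 300.5 kN (rupture).
Governing: min(82.6, 300.5) = 82.6 kN → weld metal.

82.6 kN (weld metal governs)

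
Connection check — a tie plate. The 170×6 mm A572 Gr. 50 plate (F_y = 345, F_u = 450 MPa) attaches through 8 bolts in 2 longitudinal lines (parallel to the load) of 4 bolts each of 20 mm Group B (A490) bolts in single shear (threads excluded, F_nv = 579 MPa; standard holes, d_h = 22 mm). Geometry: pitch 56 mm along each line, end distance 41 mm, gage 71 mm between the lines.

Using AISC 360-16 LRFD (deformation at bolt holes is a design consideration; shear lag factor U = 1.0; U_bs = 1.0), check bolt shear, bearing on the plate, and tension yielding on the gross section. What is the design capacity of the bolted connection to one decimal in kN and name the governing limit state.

316.7 kN (gross-section yield governs)

Bolt shear: A_b = π(20)²/4 = 314.16 mm². φR_n = 0.75 × 579 × 314.16 × 8 × 1 = 1091.4 kN.
Bearing (6 mm plate, F_u = 450 MPa): end bolts L_c = 41 − 22/2 = 30, R_n = min(1.2×30×6×450, 2.4×20×6×450) = 97.2 kN/bolt; interior L_c = 56 − 22 = 34, R_n = 110.16 kN/bolt. φR_n = 0.75 × (2×97.2 + 6×110.16) = 641.5 kN.
Tension yield (gross): A_g = 170×6 = 1020 mm². φR_n = 0.90 × 345 × 1020 = 316.7 kN.
Governing: min(1091.4, 641.5, 316.7) = 316.7 kN → gross-section yield.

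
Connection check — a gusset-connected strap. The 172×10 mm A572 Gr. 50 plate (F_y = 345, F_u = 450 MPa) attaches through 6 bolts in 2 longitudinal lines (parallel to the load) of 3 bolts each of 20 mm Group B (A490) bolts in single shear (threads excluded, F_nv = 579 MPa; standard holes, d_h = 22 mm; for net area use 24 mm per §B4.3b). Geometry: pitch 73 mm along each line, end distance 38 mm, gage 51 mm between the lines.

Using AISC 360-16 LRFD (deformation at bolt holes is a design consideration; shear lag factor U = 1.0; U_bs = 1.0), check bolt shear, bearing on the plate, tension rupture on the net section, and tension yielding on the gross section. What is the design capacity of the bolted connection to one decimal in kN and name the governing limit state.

Bolt shear: A_b = π(20)²/4 = 314.16 mm². φR_n = 0.75 × 579 × 314.16 × 6 × 1 = 818.5 kN.
Bearing (10 mm plate, F_u = 450 MPa): end bolts L_c = 38 − 22/2 = 27, R_n = min(1.2×27×10×450, 2.4×20×10×450) = 145.8 kN/bolt; interior L_c = 73 − 22 = 51, R_n = 216 kN/bolt. φR_n = 0.75 × (2×145.8 + 4×216) = 866.7 kN.
Tension rupture (net): A_n = (172 − 2×24)×10 = 1240 mm² (U = 1.0, A_e = A_n). φR_n = 0.75 × 450 × 1240 = 418.5 kN.
Tension yield (gross): A_g = 172×10 = 1720 mm². φR_n = 0.90 × 345 × 1720 = 534.1 kN.
Governing: min(818.5, 866.7, 418.5, 534.1) = 418.5 kN → net-section rupture.

418.5 kN (net-section rupture governs)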